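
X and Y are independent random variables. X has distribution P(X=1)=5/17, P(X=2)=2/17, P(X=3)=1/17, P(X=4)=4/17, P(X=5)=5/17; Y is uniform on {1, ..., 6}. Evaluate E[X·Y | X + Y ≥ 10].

P(X + Y ≥ 10) = 7/51.
Summing XY·P(x,y) over outcomes with X + Y ≥ 10 gives 371/102.
E[X·Y | X + Y ≥ 10] = (371/102) / (7/51) = 53/2.

53/2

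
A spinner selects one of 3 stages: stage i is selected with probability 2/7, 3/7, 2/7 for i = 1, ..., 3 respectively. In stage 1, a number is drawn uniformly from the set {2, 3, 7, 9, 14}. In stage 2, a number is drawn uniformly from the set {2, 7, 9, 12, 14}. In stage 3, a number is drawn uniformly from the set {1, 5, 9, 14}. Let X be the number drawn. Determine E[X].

E[X | stage 1] = (2+3+7+9+14)/5 = 7.
E[X | stage 2] = (2+7+9+12+14)/5 = 44/5.
E[X | stage 3] = (1+5+9+14)/4 = 29/4.
By the law of total expectation,
E[X] = (2/7)·(7) + (3/7)·(44/5) + (2/7)·(29/4) = 549/70.

549/70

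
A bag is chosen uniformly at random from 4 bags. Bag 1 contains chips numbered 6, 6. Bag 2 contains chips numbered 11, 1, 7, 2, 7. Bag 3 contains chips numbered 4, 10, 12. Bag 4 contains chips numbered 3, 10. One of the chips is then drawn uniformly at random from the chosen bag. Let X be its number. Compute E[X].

E[X | bag 1] = (6+6)/2 = 6.
E[X | bag 2] = (11+1+7+2+7)/5 = 28/5.
E[X | bag 3] = (4+10+12)/3 = 26/3.
E[X | bag 4] = (3+10)/2 = 13/2.
E[X] = (1/4)·(6) + (1/4)·(28/5) + (1/4)·(26/3) + (1/4)·(13/2) = 803/120.

803/120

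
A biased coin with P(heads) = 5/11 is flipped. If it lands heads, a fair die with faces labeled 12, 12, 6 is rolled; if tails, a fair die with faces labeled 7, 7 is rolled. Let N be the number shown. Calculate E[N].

E[N | heads] = (12+12+6)/3 = 10.
E[N | tails] = (7+7)/2 = 7.
By the law of total expectation,
E[N] = (5/11)·(10) + (6/11)·(7) = 92/11.

92/11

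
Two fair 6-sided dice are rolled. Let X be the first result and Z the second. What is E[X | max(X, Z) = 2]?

Outcomes with max(X, Z) = 2: (1,2), (2,1), (2,2), each with probability 1/36.
E[X | max(X, Z) = 2] = (1 + 2 + 2) / 3 = 5/3.

5/3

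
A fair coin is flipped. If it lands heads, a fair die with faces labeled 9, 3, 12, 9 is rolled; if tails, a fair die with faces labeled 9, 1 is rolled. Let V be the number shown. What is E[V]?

E[V | heads] = (9+3+12+9)/4 = 33/4.
E[V | tails] = (9+1)/2 = 5.
E[V] = (1/2)·(33/4) + (1/2)·(5) = 53/8.

53/8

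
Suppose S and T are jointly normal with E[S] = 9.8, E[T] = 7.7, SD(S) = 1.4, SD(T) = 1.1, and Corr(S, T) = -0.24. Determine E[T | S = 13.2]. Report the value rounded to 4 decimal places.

E[T | S=x] = μ_T + ρ(σ_T/σ_S)(x − μ_S) for jointly normal variables.
E[T | S=13.2] = 7.7 + (-0.24)·(1.1/1.4)·(13.2 − (9.8)) = 7.7 + (-0.18857)·(3.4) = 7.0589.

7.0589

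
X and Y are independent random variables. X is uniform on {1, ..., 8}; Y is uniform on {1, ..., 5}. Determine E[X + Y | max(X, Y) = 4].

44/7

Outcomes with max(X, Y) = 4: (1,4), (2,4), (3,4), (4,1), (4,2), (4,3), (4,4), each with probability 1/40.
E[X + Y | max(X, Y) = 4] = (5 + 6 + 7 + 5 + 6 + 7 + 8) / 7 = 44/7.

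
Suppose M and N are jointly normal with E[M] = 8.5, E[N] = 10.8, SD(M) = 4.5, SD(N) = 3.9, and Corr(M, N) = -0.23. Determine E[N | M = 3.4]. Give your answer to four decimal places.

E[N | M=x] = μ_N + ρ(σ_N/σ_M)(x − μ_M) for jointly normal variables.
E[N | M=3.4] = 10.8 + (-0.23)·(3.9/4.5)·(3.4 − (8.5)) = 10.8 + (-0.19933)·(-5.1) = 11.8166.

11.8166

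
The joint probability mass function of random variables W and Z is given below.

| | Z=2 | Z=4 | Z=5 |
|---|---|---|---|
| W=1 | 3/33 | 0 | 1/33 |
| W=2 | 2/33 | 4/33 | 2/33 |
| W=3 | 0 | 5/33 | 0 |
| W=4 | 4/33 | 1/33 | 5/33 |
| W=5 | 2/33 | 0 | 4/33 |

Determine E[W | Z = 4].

27/10

P(Z = 4) = 10/33.
Summing W·P(W=x,Z=y) over the conditioning event gives 9/11.
E[W | Z = 4] = (9/11) / (10/33) = 27/10.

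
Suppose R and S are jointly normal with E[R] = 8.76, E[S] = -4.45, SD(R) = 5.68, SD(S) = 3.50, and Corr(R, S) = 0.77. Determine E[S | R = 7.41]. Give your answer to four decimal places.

-5.0905

E[S | R=x] = μ_S + ρ(σ_S/σ_R)(x − μ_R) for jointly normal variables.
E[S | R=7.41] = -4.45 + (0.77)·(3.50/5.68)·(7.41 − (8.76)) = -4.45 + (0.47447)·(-1.35) = -5.0905.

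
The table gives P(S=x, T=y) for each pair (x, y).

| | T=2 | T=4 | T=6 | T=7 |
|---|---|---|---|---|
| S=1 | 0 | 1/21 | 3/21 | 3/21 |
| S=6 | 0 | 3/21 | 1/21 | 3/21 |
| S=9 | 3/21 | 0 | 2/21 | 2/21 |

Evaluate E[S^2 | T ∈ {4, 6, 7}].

P(T ∈ {4, 6, 7}) = 6/7.
Σ S^2·P over the event = 1·(1/21) + 1·(3/21) + 1·(3/21) + 36·(3/21) + 36·(1/21) + 36·(3/21) + 81·(2/21) + 81·(2/21) = 583/21.
E[S^2 | T ∈ {4, 6, 7}] = (583/21) / (6/7) = 583/18.

583/18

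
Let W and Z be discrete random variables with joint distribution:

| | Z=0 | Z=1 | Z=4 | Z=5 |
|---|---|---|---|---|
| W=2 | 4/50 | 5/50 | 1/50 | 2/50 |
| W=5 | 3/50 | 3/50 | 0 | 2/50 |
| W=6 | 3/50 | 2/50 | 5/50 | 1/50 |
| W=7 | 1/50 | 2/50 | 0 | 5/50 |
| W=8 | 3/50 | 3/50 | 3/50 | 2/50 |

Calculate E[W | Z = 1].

P(Z = 1) = 3/10.
Summing W·P(W=x,Z=y) over the conditioning event gives 3/2.
E[W | Z = 1] = (3/2) / (3/10) = 5.

5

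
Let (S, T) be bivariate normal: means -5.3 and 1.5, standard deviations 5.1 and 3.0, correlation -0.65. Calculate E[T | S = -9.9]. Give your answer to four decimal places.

3.2588

E[T | S=x] = μ_T + ρ(σ_T/σ_S)(x − μ_S) for jointly normal variables.
E[T | S=-9.9] = 1.5 + (-0.65)·(3.0/5.1)·(-9.9 − (-5.3)) = 1.5 + (-0.38235)·(-4.6) = 3.2588.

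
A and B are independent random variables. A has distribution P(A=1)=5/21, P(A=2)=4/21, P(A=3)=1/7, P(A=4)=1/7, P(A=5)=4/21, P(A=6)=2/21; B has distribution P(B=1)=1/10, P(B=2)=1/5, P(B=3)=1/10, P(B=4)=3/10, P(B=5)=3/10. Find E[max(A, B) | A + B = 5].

P(A + B = 5) = 2/15.
Summing max(A,B)·P(x,y) over outcomes with A + B = 5 gives 17/35.
E[max(A, B) | A + B = 5] = (17/35) / (2/15) = 51/14.

51/14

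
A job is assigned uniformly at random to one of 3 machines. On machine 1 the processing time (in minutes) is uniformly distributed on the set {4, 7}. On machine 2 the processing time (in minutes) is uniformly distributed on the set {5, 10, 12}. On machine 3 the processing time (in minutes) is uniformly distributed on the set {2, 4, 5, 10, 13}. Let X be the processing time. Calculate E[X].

71/10

E[X | machine 1] = (4+7)/2 = 11/2.
E[X | machine 2] = (5+10+12)/3 = 9.
E[X | machine 3] = (2+4+5+10+13)/5 = 34/5.
By the law of total expectation,
E[X] = (1/3)·(11/2) + (1/3)·(9) + (1/3)·(34/5) = 71/10.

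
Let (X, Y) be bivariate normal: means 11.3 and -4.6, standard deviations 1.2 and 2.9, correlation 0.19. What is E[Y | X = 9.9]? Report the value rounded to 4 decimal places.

-5.2428

For a bivariate normal, E[Y | X=x] = μ_Y + ρ·(σ_Y/σ_X)·(x − μ_X).
E[Y | X=9.9] = -4.6 + (0.19)·(2.9/1.2)·(9.9 − (11.3)) = -4.6 + (0.45917)·(-1.4) = -5.2428.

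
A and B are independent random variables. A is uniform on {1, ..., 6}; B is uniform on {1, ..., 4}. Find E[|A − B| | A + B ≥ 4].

2

P(A + B ≥ 4) = 7/8.
Summing |A−B|·P(x,y) over outcomes with A + B ≥ 4 gives 7/4.
E[|A − B| | A + B ≥ 4] = (7/4) / (7/8) = 2.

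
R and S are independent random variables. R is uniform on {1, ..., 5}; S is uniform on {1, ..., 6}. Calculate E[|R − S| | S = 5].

2

Outcomes with S = 5: (1,5), (2,5), (3,5), (4,5), (5,5), each with probability 1/30.
E[|R − S| | S = 5] = (4 + 3 + 2 + 1 + 0) / 5 = 2.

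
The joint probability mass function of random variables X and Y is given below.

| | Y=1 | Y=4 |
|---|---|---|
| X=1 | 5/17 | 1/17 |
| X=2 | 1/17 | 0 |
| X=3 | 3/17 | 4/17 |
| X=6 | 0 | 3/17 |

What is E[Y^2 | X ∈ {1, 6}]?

P(X ∈ {1, 6}) = 9/17.
Σ Y^2·P over the event = 1·(5/17) + 16·(1/17) + 16·(3/17) = 69/17.
E[Y^2 | X ∈ {1, 6}] = (69/17) / (9/17) = 23/3.

23/3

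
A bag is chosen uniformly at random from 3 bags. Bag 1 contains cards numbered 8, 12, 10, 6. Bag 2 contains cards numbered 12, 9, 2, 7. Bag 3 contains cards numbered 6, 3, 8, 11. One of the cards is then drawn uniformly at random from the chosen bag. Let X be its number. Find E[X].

E[X | bag 1] = (8+12+10+6)/4 = 9.
E[X | bag 2] = (12+9+2+7)/4 = 15/2.
E[X | bag 3] = (6+3+8+11)/4 = 7.
By the law of total expectation,
E[X] = (1/3)·(9) + (1/3)·(15/2) + (1/3)·(7) = 47/6.

47/6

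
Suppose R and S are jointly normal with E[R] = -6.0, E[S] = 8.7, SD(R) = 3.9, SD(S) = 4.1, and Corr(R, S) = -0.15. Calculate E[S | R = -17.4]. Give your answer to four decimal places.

For a bivariate normal, E[S | R=x] = μ_S + ρ·(σ_S/σ_R)·(x − μ_R).
E[S | R=-17.4] = 8.7 + (-0.15)·(4.1/3.9)·(-17.4 − (-6.0)) = 8.7 + (-0.15769)·(-11.4) = 10.4977.

10.4977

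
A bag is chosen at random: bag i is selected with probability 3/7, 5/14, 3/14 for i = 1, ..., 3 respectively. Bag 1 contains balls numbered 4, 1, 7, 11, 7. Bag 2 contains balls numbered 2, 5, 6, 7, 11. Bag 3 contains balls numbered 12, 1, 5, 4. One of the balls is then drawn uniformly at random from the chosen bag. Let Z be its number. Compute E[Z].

167/28

E[Z | bag 1] = (4+1+7+11+7)/5 = 6.
E[Z | bag 2] = (2+5+6+7+11)/5 = 31/5.
E[Z | bag 3] = (12+1+5+4)/4 = 11/2.
E[Z] = (3/7)·(6) + (5/14)·(31/5) + (3/14)·(11/2) = 167/28.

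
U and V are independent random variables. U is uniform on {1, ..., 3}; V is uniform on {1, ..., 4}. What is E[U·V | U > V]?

11/3

Outcomes with U > V: (2,1), (3,1), (3,2), each with probability 1/12.
E[U·V | U > V] = (2 + 3 + 6) / 3 = 11/3.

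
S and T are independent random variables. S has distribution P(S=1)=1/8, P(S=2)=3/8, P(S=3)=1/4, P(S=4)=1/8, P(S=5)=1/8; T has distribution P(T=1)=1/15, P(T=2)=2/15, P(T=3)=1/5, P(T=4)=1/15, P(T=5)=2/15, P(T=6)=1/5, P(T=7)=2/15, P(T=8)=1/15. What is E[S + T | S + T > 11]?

P(S + T > 11) = 1/30.
Summing (S+T)·P(x,y) over outcomes with S + T > 11 gives 49/120.
E[S + T | S + T > 11] = (49/120) / (1/30) = 49/4.

49/4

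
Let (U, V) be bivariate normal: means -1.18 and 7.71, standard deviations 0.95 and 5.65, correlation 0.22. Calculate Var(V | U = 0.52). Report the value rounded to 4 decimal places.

30.3775

Var(V | U=x) = (1 − ρ²)·σ_V².
Var(V | U=0.52) = (5.65)²·(1 − (0.22)²) = 31.9225·0.9516 = 30.3775.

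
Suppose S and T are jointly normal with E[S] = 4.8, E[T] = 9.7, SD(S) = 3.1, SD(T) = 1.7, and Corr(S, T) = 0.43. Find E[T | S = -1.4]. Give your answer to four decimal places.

E[T | S=x] = μ_T + ρ(σ_T/σ_S)(x − μ_S) for jointly normal variables.
E[T | S=-1.4] = 9.7 + (0.43)·(1.7/3.1)·(-1.4 − (4.8)) = 9.7 + (0.23581)·(-6.2) = 8.2380.

8.2380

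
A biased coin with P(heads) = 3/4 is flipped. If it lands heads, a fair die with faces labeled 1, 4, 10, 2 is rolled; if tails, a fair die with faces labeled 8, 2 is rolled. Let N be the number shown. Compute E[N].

E[N | heads] = (1+4+10+2)/4 = 17/4.
E[N | tails] = (8+2)/2 = 5.
By the law of total expectation,
E[N] = (3/4)·(17/4) + (1/4)·(5) = 71/16.

71/16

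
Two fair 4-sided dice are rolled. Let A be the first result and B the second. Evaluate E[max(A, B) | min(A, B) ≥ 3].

15/4

Outcomes with min(A, B) ≥ 3: (3,3), (3,4), (4,3), (4,4), each with probability 1/16.
E[max(A, B) | min(A, B) ≥ 3] = (3 + 4 + 4 + 4) / 4 = 15/4.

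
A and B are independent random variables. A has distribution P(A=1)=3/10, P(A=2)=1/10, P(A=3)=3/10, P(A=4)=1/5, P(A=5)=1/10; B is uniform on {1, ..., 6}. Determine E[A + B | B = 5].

77/10

P(B = 5) = 1/6.
Summing (A+B)·P(x,y) over outcomes with B = 5 gives 77/60.
E[A + B | B = 5] = (77/60) / (1/6) = 77/10.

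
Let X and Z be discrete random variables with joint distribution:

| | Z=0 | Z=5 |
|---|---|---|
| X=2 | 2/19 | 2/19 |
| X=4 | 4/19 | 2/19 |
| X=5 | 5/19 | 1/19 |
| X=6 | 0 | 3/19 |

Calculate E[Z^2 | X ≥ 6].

P(X ≥ 6) = 3/19.
Σ Z^2·P over the event = 25·(3/19) = 75/19.
E[Z^2 | X ≥ 6] = (75/19) / (3/19) = 25.

25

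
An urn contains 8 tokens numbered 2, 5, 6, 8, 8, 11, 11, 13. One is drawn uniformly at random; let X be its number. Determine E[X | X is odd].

10

P(X is odd) = 1/2.
Σ over the event: 5·1/8 + 11·1/4 + 13·1/8 = 5.
E[X | X is odd] = (5) / (1/2) = 10.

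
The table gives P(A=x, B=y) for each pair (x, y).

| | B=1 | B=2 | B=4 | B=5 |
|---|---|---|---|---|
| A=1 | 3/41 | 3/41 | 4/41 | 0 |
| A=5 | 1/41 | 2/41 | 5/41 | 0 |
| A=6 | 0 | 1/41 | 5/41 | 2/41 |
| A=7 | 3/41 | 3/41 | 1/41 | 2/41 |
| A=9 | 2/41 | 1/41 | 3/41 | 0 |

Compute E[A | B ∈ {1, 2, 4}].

P(B ∈ {1, 2, 4}) = 37/41.
Summing A·P(A=x,B=y) over the conditioning event gives 189/41.
E[A | B ∈ {1, 2, 4}] = (189/41) / (37/41) = 189/37.

189/37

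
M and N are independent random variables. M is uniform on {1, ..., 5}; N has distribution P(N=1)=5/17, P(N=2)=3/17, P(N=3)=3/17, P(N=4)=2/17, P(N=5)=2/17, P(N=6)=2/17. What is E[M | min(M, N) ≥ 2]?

7/2

P(min(M, N) ≥ 2) = 48/85.
Summing M·P(x,y) over outcomes with min(M, N) ≥ 2 gives 168/85.
E[M | min(M, N) ≥ 2] = (168/85) / (48/85) = 7/2.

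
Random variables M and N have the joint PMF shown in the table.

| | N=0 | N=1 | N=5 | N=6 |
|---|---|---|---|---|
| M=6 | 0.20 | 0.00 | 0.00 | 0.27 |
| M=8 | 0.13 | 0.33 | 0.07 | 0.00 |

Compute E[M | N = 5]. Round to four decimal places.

8.0000

P(N = 5) = 0.07.
Σ M·P over the event = 8·(0.07) = 0.56.
E[M | N = 5] = (0.56) / (0.07) = 8.0000.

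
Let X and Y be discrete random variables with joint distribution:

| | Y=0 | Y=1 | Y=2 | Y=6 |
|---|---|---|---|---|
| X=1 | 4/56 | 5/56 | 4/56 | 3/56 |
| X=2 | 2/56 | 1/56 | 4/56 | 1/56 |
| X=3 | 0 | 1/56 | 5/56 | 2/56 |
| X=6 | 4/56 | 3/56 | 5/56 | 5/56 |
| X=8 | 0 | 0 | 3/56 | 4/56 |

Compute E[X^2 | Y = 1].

63/5

P(Y = 1) = 5/28.
Σ X^2·P over the event = 1·(5/56) + 4·(1/56) + 9·(1/56) + 36·(3/56) = 9/4.
E[X^2 | Y = 1] = (9/4) / (5/28) = 63/5.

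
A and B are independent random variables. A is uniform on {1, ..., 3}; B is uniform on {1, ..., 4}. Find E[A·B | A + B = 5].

16/3

Outcomes with A + B = 5: (1,4), (2,3), (3,2), each with probability 1/12.
E[A·B | A + B = 5] = (4 + 6 + 6) / 3 = 16/3.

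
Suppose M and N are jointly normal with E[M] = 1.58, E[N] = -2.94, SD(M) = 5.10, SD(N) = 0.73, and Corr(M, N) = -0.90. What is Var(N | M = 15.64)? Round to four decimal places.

Var(N | M=x) = (1 − ρ²)·σ_N².
Var(N | M=15.64) = (0.73)²·(1 − (-0.90)²) = 0.5329·0.19 = 0.1013.

0.1013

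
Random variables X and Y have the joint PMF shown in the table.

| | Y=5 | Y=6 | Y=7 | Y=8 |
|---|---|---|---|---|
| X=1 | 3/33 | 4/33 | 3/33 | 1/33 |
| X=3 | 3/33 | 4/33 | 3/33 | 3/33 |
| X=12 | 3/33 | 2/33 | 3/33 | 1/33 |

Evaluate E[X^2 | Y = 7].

154/3

P(Y = 7) = 3/11.
Σ X^2·P over the event = 1·(3/33) + 9·(3/33) + 144·(3/33) = 14.
E[X^2 | Y = 7] = (14) / (3/11) = 154/3.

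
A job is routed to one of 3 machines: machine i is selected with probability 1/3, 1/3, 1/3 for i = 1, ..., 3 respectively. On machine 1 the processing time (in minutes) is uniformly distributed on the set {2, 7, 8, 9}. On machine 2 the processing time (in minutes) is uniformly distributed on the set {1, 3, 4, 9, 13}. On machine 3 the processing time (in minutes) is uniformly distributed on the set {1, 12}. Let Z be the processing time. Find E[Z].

19/3

E[Z | machine 1] = (2+7+8+9)/4 = 13/2.
E[Z | machine 2] = (1+3+4+9+13)/5 = 6.
E[Z | machine 3] = (1+12)/2 = 13/2.
By the law of total expectation,
E[Z] = (1/3)·(13/2) + (1/3)·(6) + (1/3)·(13/2) = 19/3.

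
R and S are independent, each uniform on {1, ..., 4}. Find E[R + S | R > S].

5

P(R > S) = 3/8.
Summing (R+S)·P(x,y) over outcomes with R > S gives 15/8.
E[R + S | R > S] = (15/8) / (3/8) = 5.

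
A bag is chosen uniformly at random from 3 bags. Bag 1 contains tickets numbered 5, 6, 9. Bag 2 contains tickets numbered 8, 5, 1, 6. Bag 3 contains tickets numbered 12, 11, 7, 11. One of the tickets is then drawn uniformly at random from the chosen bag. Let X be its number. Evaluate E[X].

E[X | bag 1] = (5+6+9)/3 = 20/3.
E[X | bag 2] = (8+5+1+6)/4 = 5.
E[X | bag 3] = (12+11+7+11)/4 = 41/4.
By the law of total expectation,
E[X] = (1/3)·(20/3) + (1/3)·(5) + (1/3)·(41/4) = 263/36.

263/36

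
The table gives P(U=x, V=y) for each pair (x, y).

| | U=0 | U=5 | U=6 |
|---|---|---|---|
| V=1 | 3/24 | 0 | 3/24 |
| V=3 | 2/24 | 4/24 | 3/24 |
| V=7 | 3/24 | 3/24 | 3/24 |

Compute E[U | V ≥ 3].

P(V ≥ 3) = 3/4.
Σ U·P over the event = 0·(2/24) + 0·(3/24) + 5·(4/24) + 5·(3/24) + 6·(3/24) + 6·(3/24) = 71/24.
E[U | V ≥ 3] = (71/24) / (3/4) = 71/18.

71/18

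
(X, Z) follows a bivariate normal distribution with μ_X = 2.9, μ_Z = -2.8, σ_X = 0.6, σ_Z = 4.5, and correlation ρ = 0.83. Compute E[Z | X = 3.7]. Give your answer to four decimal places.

The regression of Z on X has slope ρ·σ_Z/σ_X and passes through (μ_X, μ_Z).
E[Z | X=3.7] = -2.8 + (0.83)·(4.5/0.6)·(3.7 − (2.9)) = -2.8 + (6.225)·(0.8) = 2.1800.

2.1800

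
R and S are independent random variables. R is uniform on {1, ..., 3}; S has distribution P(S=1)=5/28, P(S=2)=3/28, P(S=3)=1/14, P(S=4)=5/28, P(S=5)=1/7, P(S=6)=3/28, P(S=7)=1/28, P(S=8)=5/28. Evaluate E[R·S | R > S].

43/13

P(R > S) = 13/84.
Summing RS·P(x,y) over outcomes with R > S gives 43/84.
E[R·S | R > S] = (43/84) / (13/84) = 43/13.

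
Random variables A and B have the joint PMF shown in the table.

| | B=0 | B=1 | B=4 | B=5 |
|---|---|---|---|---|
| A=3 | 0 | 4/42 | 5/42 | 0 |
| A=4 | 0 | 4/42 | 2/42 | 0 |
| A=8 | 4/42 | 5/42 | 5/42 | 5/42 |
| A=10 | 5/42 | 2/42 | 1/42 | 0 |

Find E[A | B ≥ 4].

113/18

P(B ≥ 4) = 3/7.
Σ A·P over the event = 3·(5/42) + 4·(2/42) + 8·(5/42) + 8·(5/42) + 10·(1/42) = 113/42.
E[A | B ≥ 4] = (113/42) / (3/7) = 113/18.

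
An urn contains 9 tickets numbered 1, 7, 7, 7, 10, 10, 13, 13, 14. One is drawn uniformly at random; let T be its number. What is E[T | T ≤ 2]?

1

P(T ≤ 2) = 1/9.
Σ over the event: 1·1/9 = 1/9.
E[T | T ≤ 2] = (1/9) / (1/9) = 1.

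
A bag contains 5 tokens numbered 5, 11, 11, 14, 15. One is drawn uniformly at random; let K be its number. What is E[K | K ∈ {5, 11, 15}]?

P(K ∈ {5, 11, 15}) = 4/5.
Σ over the event: 5·1/5 + 11·2/5 + 15·1/5 = 42/5.
E[K | K ∈ {5, 11, 15}] = (42/5) / (4/5) = 21/2.

21/2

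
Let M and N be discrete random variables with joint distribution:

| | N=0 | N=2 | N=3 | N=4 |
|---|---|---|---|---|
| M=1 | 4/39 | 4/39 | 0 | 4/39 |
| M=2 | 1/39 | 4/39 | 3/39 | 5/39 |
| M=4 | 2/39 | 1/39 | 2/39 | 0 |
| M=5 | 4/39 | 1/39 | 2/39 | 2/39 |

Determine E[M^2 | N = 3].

94/7

P(N = 3) = 7/39.
Σ M^2·P over the event = 4·(3/39) + 16·(2/39) + 25·(2/39) = 94/39.
E[M^2 | N = 3] = (94/39) / (7/39) = 94/7.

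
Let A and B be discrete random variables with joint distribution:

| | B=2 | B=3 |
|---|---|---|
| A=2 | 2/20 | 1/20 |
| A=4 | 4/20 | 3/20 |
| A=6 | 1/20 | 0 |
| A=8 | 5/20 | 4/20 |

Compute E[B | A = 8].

P(A = 8) = 9/20.
Σ B·P over the event = 2·(5/20) + 3·(4/20) = 11/10.
E[B | A = 8] = (11/10) / (9/20) = 22/9.

22/9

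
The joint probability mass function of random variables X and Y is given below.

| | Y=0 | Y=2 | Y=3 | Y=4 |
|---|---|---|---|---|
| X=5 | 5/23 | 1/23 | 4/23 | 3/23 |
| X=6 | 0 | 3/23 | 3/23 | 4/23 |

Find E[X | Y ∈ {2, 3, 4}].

50/9

P(Y ∈ {2, 3, 4}) = 18/23.
Summing X·P(X=x,Y=y) over the conditioning event gives 100/23.
E[X | Y ∈ {2, 3, 4}] = (100/23) / (18/23) = 50/9.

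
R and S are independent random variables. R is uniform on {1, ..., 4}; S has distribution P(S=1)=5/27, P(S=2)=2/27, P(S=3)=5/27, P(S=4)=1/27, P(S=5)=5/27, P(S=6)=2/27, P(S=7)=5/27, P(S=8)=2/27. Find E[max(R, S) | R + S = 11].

51/7

P(R + S = 11) = 7/108.
Summing max(R,S)·P(x,y) over outcomes with R + S = 11 gives 17/36.
E[max(R, S) | R + S = 11] = (17/36) / (7/108) = 51/7.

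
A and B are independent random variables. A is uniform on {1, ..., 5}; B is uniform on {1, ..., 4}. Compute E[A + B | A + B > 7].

25/3

Outcomes with A + B > 7: (4,4), (5,3), (5,4), each with probability 1/20.
E[A + B | A + B > 7] = (8 + 8 + 9) / 3 = 25/3.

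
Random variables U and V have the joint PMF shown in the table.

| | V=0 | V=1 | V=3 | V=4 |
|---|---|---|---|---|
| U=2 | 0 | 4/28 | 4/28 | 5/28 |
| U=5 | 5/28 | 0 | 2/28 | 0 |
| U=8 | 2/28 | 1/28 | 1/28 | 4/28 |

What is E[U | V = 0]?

41/7

P(V = 0) = 1/4.
Σ U·P over the event = 5·(5/28) + 8·(2/28) = 41/28.
E[U | V = 0] = (41/28) / (1/4) = 41/7.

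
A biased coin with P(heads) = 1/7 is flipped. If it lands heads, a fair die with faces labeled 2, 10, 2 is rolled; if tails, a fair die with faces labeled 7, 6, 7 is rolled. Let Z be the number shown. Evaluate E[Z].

E[Z | heads] = (2+10+2)/3 = 14/3.
E[Z | tails] = (7+6+7)/3 = 20/3.
By the law of total expectation,
E[Z] = (1/7)·(14/3) + (6/7)·(20/3) = 134/21.

134/21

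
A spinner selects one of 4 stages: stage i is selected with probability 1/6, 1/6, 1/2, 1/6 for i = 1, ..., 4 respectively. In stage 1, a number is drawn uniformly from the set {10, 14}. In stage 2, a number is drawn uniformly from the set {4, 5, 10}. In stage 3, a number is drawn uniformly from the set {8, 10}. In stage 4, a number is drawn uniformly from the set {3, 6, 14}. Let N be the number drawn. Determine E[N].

E[N | stage 1] = (10+14)/2 = 12.
E[N | stage 2] = (4+5+10)/3 = 19/3.
E[N | stage 3] = (8+10)/2 = 9.
E[N | stage 4] = (3+6+14)/3 = 23/3.
E[N] = (1/6)·(12) + (1/6)·(19/3) + (1/2)·(9) + (1/6)·(23/3) = 53/6.

53/6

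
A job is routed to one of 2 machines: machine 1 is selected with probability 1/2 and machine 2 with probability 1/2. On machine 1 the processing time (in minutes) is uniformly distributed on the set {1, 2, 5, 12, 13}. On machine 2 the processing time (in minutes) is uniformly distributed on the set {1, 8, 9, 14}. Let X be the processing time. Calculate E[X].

73/10

E[X | machine 1] = (1+2+5+12+13)/5 = 33/5.
E[X | machine 2] = (1+8+9+14)/4 = 8.
By the law of total expectation,
E[X] = (1/2)·(33/5) + (1/2)·(8) = 73/10.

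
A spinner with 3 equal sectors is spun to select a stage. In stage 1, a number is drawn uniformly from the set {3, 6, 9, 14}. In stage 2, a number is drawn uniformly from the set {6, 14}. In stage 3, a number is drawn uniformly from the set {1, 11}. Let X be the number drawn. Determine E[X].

8

E[X | stage 1] = (3+6+9+14)/4 = 8.
E[X | stage 2] = (6+14)/2 = 10.
E[X | stage 3] = (1+11)/2 = 6.
E[X] = (1/3)·(8) + (1/3)·(10) + (1/3)·(6) = 8.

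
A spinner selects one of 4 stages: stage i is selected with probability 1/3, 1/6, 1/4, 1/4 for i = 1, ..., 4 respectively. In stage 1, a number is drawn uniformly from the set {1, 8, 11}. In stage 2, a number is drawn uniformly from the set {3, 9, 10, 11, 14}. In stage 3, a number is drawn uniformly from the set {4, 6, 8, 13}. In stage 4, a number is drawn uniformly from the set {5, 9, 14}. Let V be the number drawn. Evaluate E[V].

E[V | stage 1] = (1+8+11)/3 = 20/3.
E[V | stage 2] = (3+9+10+11+14)/5 = 47/5.
E[V | stage 3] = (4+6+8+13)/4 = 31/4.
E[V | stage 4] = (5+9+14)/3 = 28/3.
E[V] = (1/3)·(20/3) + (1/6)·(47/5) + (1/4)·(31/4) + (1/4)·(28/3) = 5803/720.

5803/720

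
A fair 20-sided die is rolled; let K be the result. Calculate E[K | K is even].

Given K is even, K is equally likely to be any of {2, 4, 6, 8, 10, 12, 14, 16, 18, 20}.
E[K | K is even] = (2 + 4 + 6 + 8 + 10 + 12 + 14 + 16 + 18 + 20) / 10 = 11.

11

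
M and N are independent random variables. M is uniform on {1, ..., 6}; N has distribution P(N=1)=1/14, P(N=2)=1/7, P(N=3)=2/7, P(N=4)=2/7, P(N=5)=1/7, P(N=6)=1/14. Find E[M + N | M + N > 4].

549/73

P(M + N > 4) = 73/84.
Summing (M+N)·P(x,y) over outcomes with M + N > 4 gives 183/28.
E[M + N | M + N > 4] = (183/28) / (73/84) = 549/73.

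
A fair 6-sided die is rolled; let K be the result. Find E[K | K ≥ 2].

Given K ≥ 2, K is equally likely to be any of {2, 3, 4, 5, 6}.
E[K | K ≥ 2] = (2 + 3 + 4 + 5 + 6) / 5 = 4.

4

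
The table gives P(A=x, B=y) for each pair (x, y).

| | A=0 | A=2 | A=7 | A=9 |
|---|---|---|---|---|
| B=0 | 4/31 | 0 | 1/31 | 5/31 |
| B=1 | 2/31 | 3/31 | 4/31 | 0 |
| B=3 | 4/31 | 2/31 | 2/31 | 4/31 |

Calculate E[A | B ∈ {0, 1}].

P(B ∈ {0, 1}) = 19/31.
Σ A·P over the event = 0·(4/31) + 0·(2/31) + 2·(3/31) + 7·(1/31) + 7·(4/31) + 9·(5/31) = 86/31.
E[A | B ∈ {0, 1}] = (86/31) / (19/31) = 86/19.

86/19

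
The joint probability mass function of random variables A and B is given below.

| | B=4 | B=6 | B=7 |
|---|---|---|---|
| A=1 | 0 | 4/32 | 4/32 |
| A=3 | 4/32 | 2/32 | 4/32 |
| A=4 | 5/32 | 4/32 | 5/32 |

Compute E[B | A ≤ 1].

13/2

P(A ≤ 1) = 1/4.
Σ B·P over the event = 6·(4/32) + 7·(4/32) = 13/8.
E[B | A ≤ 1] = (13/8) / (1/4) = 13/2.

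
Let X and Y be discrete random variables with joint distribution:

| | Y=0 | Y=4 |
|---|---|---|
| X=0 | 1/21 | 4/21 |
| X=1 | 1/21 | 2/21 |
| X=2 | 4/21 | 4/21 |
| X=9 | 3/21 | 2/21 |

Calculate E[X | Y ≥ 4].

7/3

P(Y ≥ 4) = 4/7.
Σ X·P over the event = 0·(4/21) + 1·(2/21) + 2·(4/21) + 9·(2/21) = 4/3.
E[X | Y ≥ 4] = (4/3) / (4/7) = 7/3.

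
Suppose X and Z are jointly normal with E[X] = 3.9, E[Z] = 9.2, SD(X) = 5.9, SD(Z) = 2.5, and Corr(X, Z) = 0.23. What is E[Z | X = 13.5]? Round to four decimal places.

10.1356

For a bivariate normal, E[Z | X=x] = μ_Z + ρ·(σ_Z/σ_X)·(x − μ_X).
E[Z | X=13.5] = 9.2 + (0.23)·(2.5/5.9)·(13.5 − (3.9)) = 9.2 + (0.097458)·(9.6) = 10.1356.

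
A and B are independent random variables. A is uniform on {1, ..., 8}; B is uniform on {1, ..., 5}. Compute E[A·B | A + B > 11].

107/3

Outcomes with A + B > 11: (7,5), (8,4), (8,5), each with probability 1/40.
E[A·B | A + B > 11] = (35 + 32 + 40) / 3 = 107/3.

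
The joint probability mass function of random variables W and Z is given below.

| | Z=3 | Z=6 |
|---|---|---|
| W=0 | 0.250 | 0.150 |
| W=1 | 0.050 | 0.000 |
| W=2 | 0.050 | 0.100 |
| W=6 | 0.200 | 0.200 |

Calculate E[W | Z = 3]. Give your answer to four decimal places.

2.4545

P(Z = 3) = 0.550.
Σ W·P over the event = 0·(0.250) + 1·(0.050) + 2·(0.050) + 6·(0.200) = 1.350.
E[W | Z = 3] = (1.350) / (0.550) = 2.4545.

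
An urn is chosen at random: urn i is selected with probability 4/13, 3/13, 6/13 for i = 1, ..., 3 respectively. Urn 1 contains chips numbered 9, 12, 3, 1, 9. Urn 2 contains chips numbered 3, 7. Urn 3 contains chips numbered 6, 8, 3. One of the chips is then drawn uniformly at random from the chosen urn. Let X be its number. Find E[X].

E[X | urn 1] = (9+12+3+1+9)/5 = 34/5.
E[X | urn 2] = (3+7)/2 = 5.
E[X | urn 3] = (6+8+3)/3 = 17/3.
By the law of total expectation,
E[X] = (4/13)·(34/5) + (3/13)·(5) + (6/13)·(17/3) = 381/65.

381/65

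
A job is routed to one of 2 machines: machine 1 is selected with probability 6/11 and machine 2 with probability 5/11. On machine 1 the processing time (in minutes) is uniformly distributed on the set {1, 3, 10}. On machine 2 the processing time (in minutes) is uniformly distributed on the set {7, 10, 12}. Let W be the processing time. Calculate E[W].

E[W | machine 1] = (1+3+10)/3 = 14/3.
E[W | machine 2] = (7+10+12)/3 = 29/3.
E[W] = (6/11)·(14/3) + (5/11)·(29/3) = 229/33.

229/33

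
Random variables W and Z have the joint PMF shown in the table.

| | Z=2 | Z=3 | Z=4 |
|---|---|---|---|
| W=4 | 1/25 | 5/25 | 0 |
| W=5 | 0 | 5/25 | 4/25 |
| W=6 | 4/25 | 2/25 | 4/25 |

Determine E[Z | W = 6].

3

P(W = 6) = 2/5.
Summing Z·P(W=x,Z=y) over the conditioning event gives 6/5.
E[Z | W = 6] = (6/5) / (2/5) = 3.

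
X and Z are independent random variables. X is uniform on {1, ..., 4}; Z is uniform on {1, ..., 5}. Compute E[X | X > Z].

Outcomes with X > Z: (2,1), (3,1), (3,2), (4,1), (4,2), (4,3), each with probability 1/20.
E[X | X > Z] = (2 + 3 + 3 + 4 + 4 + 4) / 6 = 10/3.

10/3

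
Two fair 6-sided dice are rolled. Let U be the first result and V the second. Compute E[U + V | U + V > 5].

106/13

P(U + V > 5) = 13/18.
Summing (U+V)·P(x,y) over outcomes with U + V > 5 gives 53/9.
E[U + V | U + V > 5] = (53/9) / (13/18) = 106/13.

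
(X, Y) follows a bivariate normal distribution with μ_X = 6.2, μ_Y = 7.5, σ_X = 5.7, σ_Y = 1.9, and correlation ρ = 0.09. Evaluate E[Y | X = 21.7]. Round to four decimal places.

For a bivariate normal, E[Y | X=x] = μ_Y + ρ·(σ_Y/σ_X)·(x − μ_X).
E[Y | X=21.7] = 7.5 + (0.09)·(1.9/5.7)·(21.7 − (6.2)) = 7.5 + (0.03)·(15.5) = 7.9650.

7.9650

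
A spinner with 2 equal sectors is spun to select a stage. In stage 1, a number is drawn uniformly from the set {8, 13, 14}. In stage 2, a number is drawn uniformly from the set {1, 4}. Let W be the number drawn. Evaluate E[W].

85/12

E[W | stage 1] = (8+13+14)/3 = 35/3.
E[W | stage 2] = (1+4)/2 = 5/2.
E[W] = (1/2)·(35/3) + (1/2)·(5/2) = 85/12.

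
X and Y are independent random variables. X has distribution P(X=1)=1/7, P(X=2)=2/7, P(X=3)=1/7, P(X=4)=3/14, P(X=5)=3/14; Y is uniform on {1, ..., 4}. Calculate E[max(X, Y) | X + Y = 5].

P(X + Y = 5) = 11/56.
Summing max(X,Y)·P(x,y) over outcomes with X + Y = 5 gives 19/28.
E[max(X, Y) | X + Y = 5] = (19/28) / (11/56) = 38/11.

38/11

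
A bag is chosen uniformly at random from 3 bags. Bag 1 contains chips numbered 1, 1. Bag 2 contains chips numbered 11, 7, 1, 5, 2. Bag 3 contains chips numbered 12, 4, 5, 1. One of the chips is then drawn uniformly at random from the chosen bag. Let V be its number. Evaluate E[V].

39/10

E[V | bag 1] = (1+1)/2 = 1.
E[V | bag 2] = (11+7+1+5+2)/5 = 26/5.
E[V | bag 3] = (12+4+5+1)/4 = 11/2.
E[V] = (1/3)·(1) + (1/3)·(26/5) + (1/3)·(11/2) = 39/10.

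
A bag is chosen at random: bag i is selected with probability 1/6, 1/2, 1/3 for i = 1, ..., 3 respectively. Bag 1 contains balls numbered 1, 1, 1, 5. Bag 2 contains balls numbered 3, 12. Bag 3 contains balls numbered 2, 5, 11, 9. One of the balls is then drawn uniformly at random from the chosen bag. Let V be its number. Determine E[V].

E[V | bag 1] = (1+1+1+5)/4 = 2.
E[V | bag 2] = (3+12)/2 = 15/2.
E[V | bag 3] = (2+5+11+9)/4 = 27/4.
E[V] = (1/6)·(2) + (1/2)·(15/2) + (1/3)·(27/4) = 19/3.

19/3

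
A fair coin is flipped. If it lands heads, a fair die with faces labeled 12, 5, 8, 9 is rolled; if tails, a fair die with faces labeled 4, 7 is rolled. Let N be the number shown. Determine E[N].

7

E[N | heads] = (12+5+8+9)/4 = 17/2.
E[N | tails] = (4+7)/2 = 11/2.
E[N] = (1/2)·(17/2) + (1/2)·(11/2) = 7.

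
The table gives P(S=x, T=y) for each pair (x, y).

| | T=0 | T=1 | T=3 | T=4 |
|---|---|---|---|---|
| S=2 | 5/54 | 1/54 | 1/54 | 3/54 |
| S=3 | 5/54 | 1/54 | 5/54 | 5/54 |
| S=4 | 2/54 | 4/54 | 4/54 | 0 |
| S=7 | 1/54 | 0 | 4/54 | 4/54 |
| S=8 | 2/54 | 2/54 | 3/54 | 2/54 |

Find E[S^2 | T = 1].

205/8

P(T = 1) = 4/27.
Σ S^2·P over the event = 4·(1/54) + 9·(1/54) + 16·(4/54) + 64·(2/54) = 205/54.
E[S^2 | T = 1] = (205/54) / (4/27) = 205/8.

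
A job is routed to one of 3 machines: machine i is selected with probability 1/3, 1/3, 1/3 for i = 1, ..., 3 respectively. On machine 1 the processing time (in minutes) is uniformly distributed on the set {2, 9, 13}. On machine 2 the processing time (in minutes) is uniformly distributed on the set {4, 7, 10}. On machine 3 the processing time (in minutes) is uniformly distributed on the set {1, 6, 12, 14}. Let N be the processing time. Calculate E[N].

31/4

E[N | machine 1] = (2+9+13)/3 = 8.
E[N | machine 2] = (4+7+10)/3 = 7.
E[N | machine 3] = (1+6+12+14)/4 = 33/4.
E[N] = (1/3)·(8) + (1/3)·(7) + (1/3)·(33/4) = 31/4.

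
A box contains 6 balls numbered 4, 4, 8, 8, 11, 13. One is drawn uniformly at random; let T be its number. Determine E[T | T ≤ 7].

4

P(T ≤ 7) = 1/3.
Σ over the event: 4·1/3 = 4/3.
E[T | T ≤ 7] = (4/3) / (1/3) = 4.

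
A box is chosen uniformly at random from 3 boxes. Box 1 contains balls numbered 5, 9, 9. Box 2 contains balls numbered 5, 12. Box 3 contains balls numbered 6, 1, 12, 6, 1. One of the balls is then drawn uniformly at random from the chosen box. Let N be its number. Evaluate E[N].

E[N | box 1] = (5+9+9)/3 = 23/3.
E[N | box 2] = (5+12)/2 = 17/2.
E[N | box 3] = (6+1+12+6+1)/5 = 26/5.
By the law of total expectation,
E[N] = (1/3)·(23/3) + (1/3)·(17/2) + (1/3)·(26/5) = 641/90.

641/90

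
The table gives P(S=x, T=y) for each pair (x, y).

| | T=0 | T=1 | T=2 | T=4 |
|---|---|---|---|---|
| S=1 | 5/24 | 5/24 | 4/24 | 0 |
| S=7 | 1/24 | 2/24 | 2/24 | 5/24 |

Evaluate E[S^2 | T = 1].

103/7

P(T = 1) = 7/24.
Σ S^2·P over the event = 1·(5/24) + 49·(2/24) = 103/24.
E[S^2 | T = 1] = (103/24) / (7/24) = 103/7.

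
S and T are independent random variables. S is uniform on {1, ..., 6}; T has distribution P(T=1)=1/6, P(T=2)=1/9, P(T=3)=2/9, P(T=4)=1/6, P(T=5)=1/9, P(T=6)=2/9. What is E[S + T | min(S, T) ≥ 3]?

P(min(S, T) ≥ 3) = 13/27.
Summing (S+T)·P(x,y) over outcomes with min(S, T) ≥ 3 gives 233/54.
E[S + T | min(S, T) ≥ 3] = (233/54) / (13/27) = 233/26.

233/26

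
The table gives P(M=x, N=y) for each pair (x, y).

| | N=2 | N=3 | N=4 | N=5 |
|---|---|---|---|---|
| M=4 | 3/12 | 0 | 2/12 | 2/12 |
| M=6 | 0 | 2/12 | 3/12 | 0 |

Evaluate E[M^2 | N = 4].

28

P(N = 4) = 5/12.
Σ M^2·P over the event = 16·(2/12) + 36·(3/12) = 35/3.
E[M^2 | N = 4] = (35/3) / (5/12) = 28.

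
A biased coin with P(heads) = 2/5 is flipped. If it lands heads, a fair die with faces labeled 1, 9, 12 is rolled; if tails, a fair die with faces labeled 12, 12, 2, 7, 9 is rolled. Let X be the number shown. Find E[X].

E[X | heads] = (1+9+12)/3 = 22/3.
E[X | tails] = (12+12+2+7+9)/5 = 42/5.
By the law of total expectation,
E[X] = (2/5)·(22/3) + (3/5)·(42/5) = 598/75.

598/75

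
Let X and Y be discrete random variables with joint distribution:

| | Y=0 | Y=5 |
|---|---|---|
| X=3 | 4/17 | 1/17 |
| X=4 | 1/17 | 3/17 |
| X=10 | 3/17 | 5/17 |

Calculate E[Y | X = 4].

15/4

P(X = 4) = 4/17.
Summing Y·P(X=x,Y=y) over the conditioning event gives 15/17.
E[Y | X = 4] = (15/17) / (4/17) = 15/4.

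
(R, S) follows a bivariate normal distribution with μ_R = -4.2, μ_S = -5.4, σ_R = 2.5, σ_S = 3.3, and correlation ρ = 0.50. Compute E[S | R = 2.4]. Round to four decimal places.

E[S | R=x] = μ_S + ρ(σ_S/σ_R)(x − μ_R) for jointly normal variables.
E[S | R=2.4] = -5.4 + (0.50)·(3.3/2.5)·(2.4 − (-4.2)) = -5.4 + (0.66)·(6.6) = -1.0440.

-1.0440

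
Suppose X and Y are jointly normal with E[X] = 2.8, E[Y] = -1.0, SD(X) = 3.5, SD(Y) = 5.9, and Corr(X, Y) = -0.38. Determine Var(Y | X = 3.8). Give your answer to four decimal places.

Var(Y | X=x) = (1 − ρ²)·σ_Y².
Var(Y | X=3.8) = (5.9)²·(1 − (-0.38)²) = 34.81·0.8556 = 29.7834.

29.7834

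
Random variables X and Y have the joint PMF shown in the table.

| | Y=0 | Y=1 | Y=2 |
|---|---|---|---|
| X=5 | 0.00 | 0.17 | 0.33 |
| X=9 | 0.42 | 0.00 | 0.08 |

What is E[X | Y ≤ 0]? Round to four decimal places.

P(Y ≤ 0) = 0.42.
Σ X·P over the event = 9·(0.42) = 3.78.
E[X | Y ≤ 0] = (3.78) / (0.42) = 9.0000.

9.0000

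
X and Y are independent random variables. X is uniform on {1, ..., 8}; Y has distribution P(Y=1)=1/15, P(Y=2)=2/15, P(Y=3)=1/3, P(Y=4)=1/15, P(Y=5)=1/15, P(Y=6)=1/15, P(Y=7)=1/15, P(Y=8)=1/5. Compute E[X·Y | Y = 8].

P(Y = 8) = 1/5.
Summing XY·P(x,y) over outcomes with Y = 8 gives 36/5.
E[X·Y | Y = 8] = (36/5) / (1/5) = 36.

36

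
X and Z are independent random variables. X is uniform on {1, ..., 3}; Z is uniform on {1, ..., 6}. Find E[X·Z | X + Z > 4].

P(X + Z > 4) = 2/3.
Summing XZ·P(x,y) over outcomes with X + Z > 4 gives 37/6.
E[X·Z | X + Z > 4] = (37/6) / (2/3) = 37/4.

37/4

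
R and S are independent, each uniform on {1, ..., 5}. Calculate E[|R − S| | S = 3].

Outcomes with S = 3: (1,3), (2,3), (3,3), (4,3), (5,3), each with probability 1/25.
E[|R − S| | S = 3] = (2 + 1 + 0 + 1 + 2) / 5 = 6/5.

6/5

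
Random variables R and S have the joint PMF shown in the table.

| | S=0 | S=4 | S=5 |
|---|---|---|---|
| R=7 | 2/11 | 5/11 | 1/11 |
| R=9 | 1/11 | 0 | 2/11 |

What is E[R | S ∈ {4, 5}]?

15/2

P(S ∈ {4, 5}) = 8/11.
Σ R·P over the event = 7·(5/11) + 7·(1/11) + 9·(2/11) = 60/11.
E[R | S ∈ {4, 5}] = (60/11) / (8/11) = 15/2.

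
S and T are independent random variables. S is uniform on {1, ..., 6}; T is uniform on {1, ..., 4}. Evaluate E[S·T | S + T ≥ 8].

Outcomes with S + T ≥ 8: (4,4), (5,3), (5,4), (6,2), (6,3), (6,4), each with probability 1/24.
E[S·T | S + T ≥ 8] = (16 + 15 + 20 + 12 + 18 + 24) / 6 = 35/2.

35/2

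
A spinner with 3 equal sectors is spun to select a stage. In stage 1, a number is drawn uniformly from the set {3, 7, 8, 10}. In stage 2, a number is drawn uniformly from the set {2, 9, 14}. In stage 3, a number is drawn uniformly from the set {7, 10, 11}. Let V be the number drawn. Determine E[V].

E[V | stage 1] = (3+7+8+10)/4 = 7.
E[V | stage 2] = (2+9+14)/3 = 25/3.
E[V | stage 3] = (7+10+11)/3 = 28/3.
E[V] = (1/3)·(7) + (1/3)·(25/3) + (1/3)·(28/3) = 74/9.

74/9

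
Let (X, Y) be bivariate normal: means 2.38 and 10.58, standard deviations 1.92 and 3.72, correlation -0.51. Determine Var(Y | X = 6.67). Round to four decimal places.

The conditional variance in a bivariate normal is σ_Y²(1 − ρ²), independent of x.
Var(Y | X=6.67) = (3.72)²·(1 − (-0.51)²) = 13.8384·0.7399 = 10.2390.

10.2390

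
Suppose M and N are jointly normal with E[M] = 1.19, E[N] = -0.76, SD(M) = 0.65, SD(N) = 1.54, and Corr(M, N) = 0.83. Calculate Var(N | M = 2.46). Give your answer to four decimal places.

0.7378

For a bivariate normal, Var(N | M=x) = σ_N²(1 − ρ²).
Var(N | M=2.46) = (1.54)²·(1 − (0.83)²) = 2.3716·0.3111 = 0.7378.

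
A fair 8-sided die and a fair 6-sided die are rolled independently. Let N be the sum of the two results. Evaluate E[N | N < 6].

4

P(N < 6) = 5/24.
Σ over the event: 2·1/48 + 3·1/24 + 4·1/16 + 5·1/12 = 5/6.
E[N | N < 6] = (5/6) / (5/24) = 4.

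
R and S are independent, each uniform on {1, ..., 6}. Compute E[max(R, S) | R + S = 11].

Outcomes with R + S = 11: (5,6), (6,5), each with probability 1/36.
E[max(R, S) | R + S = 11] = (6 + 6) / 2 = 6.

6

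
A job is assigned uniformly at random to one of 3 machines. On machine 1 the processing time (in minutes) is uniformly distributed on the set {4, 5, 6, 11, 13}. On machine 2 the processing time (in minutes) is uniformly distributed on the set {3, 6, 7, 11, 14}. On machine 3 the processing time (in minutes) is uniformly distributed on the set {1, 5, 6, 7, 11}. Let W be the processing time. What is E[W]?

22/3

E[W | machine 1] = (4+5+6+11+13)/5 = 39/5.
E[W | machine 2] = (3+6+7+11+14)/5 = 41/5.
E[W | machine 3] = (1+5+6+7+11)/5 = 6.
E[W] = (1/3)·(39/5) + (1/3)·(41/5) + (1/3)·(6) = 22/3.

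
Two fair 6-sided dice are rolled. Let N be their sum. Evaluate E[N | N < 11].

218/33

P(N < 11) = 11/12.
E[N | N < 11] = (109/18) / (11/12) = 218/33.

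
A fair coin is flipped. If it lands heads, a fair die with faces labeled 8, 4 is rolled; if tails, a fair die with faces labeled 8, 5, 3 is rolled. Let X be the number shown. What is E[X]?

17/3

E[X | heads] = (8+4)/2 = 6.
E[X | tails] = (8+5+3)/3 = 16/3.
E[X] = (1/2)·(6) + (1/2)·(16/3) = 17/3.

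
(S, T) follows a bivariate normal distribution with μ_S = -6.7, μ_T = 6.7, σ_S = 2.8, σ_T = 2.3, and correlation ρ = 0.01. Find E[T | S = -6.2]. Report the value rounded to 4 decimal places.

E[T | S=x] = μ_T + ρ(σ_T/σ_S)(x − μ_S) for jointly normal variables.
E[T | S=-6.2] = 6.7 + (0.01)·(2.3/2.8)·(-6.2 − (-6.7)) = 6.7 + (0.0082143)·(0.5) = 6.7041.

6.7041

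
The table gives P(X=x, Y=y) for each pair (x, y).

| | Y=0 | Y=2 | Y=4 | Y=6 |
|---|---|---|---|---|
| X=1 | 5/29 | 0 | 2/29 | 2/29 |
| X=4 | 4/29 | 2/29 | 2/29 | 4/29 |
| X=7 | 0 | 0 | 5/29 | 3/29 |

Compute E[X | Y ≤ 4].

37/10

P(Y ≤ 4) = 20/29.
Summing X·P(X=x,Y=y) over the conditioning event gives 74/29.
E[X | Y ≤ 4] = (74/29) / (20/29) = 37/10.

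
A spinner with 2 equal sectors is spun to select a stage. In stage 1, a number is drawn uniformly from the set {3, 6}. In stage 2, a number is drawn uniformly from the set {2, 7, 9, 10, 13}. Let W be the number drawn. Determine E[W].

127/20

E[W | stage 1] = (3+6)/2 = 9/2.
E[W | stage 2] = (2+7+9+10+13)/5 = 41/5.
By the law of total expectation,
E[W] = (1/2)·(9/2) + (1/2)·(41/5) = 127/20.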